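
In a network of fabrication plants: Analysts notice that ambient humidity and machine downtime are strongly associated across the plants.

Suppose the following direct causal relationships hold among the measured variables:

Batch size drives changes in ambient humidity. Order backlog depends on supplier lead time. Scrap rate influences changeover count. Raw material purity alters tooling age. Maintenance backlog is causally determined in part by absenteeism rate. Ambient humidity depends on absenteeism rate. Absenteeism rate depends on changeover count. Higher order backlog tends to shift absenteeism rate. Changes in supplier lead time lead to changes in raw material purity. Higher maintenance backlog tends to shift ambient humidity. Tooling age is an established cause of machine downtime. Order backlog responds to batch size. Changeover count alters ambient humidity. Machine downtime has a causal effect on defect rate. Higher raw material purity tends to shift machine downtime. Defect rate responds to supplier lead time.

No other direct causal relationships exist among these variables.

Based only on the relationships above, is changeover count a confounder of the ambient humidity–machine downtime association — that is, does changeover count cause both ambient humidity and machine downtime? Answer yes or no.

Changeover count has no stated causal path to machine downtime. A confounder must cause both variables, so changeover count does not qualify.

no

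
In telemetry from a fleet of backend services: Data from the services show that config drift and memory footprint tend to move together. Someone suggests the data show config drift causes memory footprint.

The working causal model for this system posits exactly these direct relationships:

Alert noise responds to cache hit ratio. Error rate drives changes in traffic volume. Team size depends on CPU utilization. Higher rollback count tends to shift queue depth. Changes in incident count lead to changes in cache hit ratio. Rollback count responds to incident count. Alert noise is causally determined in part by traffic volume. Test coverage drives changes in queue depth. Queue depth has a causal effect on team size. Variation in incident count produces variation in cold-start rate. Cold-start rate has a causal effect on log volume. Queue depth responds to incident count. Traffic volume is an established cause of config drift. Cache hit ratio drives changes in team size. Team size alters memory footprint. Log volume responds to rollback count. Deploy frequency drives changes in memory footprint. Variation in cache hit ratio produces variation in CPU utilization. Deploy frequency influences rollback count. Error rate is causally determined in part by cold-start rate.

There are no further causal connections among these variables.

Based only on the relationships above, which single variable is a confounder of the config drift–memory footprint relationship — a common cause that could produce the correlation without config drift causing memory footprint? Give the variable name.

Incident count has a causal path to config drift (incident count → cold-start rate → error rate → traffic volume → config drift) and a separate causal path to memory footprint (incident count → cache hit ratio → team size → memory footprint), so it is a common cause of both.
No stated relationship gives config drift a causal route to memory footprint, so the correlation is explained by the shared upstream cause rather than a direct effect.

incident count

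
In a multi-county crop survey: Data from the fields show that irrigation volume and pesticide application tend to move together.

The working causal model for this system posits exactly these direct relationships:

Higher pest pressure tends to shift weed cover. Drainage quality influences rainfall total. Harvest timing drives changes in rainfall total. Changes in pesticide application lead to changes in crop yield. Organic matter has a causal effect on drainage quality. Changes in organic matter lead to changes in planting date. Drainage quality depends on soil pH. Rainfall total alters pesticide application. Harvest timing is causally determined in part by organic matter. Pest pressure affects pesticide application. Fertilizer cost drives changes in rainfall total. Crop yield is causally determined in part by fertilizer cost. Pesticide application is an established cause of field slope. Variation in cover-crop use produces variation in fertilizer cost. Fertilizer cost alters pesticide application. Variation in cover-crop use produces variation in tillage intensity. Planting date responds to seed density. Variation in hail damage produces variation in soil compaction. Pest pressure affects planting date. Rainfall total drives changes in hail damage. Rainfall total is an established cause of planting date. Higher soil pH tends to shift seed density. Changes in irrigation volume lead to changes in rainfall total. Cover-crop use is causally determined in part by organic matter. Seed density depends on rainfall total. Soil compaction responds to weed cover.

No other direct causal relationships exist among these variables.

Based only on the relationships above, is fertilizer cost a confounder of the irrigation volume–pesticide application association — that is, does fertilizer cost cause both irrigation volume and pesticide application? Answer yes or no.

Fertilizer cost has no stated causal path to irrigation volume. A confounder must cause both variables, so fertilizer cost does not qualify.

no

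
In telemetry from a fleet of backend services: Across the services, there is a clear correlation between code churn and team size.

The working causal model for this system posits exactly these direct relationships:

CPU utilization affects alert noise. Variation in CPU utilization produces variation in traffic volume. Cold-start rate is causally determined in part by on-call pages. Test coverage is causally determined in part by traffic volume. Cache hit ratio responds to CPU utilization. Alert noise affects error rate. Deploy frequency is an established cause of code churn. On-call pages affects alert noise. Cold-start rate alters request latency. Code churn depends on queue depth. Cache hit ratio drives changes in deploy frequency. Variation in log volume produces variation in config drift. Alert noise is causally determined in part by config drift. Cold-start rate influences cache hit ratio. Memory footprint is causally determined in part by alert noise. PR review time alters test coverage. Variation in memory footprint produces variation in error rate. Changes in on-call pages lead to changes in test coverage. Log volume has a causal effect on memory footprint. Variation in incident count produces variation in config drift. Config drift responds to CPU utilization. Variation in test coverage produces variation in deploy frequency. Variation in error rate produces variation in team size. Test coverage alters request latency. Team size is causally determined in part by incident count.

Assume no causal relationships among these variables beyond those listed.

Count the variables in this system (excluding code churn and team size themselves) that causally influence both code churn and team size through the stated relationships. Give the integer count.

The common causes are: CPU utilization (to code churn via CPU utilization → cache hit ratio → deploy frequency → code churn; to team size via CPU utilization → alert noise → error rate → team size); on-call pages (to code churn via on-call pages → test coverage → deploy frequency → code churn; to team size via on-call pages → alert noise → error rate → team size).
Every other variable lacks a causal path to at least one of code churn and team size.

2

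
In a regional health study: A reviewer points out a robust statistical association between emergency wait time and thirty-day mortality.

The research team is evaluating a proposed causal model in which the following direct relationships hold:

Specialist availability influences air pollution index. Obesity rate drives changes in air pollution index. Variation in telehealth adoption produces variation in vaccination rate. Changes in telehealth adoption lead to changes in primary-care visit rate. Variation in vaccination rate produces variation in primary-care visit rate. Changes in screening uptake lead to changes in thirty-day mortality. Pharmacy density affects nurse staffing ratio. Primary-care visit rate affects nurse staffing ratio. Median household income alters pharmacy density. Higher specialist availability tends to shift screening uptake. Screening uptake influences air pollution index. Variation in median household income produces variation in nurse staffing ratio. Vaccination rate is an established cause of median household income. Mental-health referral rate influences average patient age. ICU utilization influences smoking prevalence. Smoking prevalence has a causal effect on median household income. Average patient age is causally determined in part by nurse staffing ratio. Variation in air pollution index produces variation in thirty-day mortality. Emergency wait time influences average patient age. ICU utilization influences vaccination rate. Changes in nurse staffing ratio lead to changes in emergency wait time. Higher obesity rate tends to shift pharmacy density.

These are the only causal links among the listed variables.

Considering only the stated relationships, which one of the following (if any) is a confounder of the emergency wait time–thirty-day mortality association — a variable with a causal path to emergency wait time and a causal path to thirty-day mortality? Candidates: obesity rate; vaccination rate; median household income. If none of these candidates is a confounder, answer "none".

obesity rate

Obesity rate causes emergency wait time (obesity rate → pharmacy density → nurse staffing ratio → emergency wait time) and also causes thirty-day mortality (obesity rate → air pollution index → thirty-day mortality); it is a common cause of both.
Each of the other candidates lacks a causal path to at least one of emergency wait time and thirty-day mortality, so they do not confound the relationship.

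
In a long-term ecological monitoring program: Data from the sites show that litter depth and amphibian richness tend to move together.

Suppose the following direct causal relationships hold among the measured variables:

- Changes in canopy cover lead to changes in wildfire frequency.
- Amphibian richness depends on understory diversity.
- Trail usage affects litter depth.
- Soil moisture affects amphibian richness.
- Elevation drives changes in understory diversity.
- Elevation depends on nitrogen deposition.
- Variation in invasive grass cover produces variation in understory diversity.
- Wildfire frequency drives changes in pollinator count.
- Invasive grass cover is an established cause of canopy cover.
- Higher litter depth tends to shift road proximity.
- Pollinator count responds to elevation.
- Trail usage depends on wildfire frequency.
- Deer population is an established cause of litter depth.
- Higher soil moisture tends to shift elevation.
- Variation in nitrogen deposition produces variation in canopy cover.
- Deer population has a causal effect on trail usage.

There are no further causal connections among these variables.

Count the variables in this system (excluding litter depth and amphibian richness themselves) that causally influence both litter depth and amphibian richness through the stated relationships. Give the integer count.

The common causes are: invasive grass cover (to litter depth via invasive grass cover → canopy cover → wildfire frequency → trail usage → litter depth; to amphibian richness via invasive grass cover → understory diversity → amphibian richness); nitrogen deposition (to litter depth via nitrogen deposition → canopy cover → wildfire frequency → trail usage → litter depth; to amphibian richness via nitrogen deposition → elevation → understory diversity → amphibian richness).
Every other variable lacks a causal path to at least one of litter depth and amphibian richness.

2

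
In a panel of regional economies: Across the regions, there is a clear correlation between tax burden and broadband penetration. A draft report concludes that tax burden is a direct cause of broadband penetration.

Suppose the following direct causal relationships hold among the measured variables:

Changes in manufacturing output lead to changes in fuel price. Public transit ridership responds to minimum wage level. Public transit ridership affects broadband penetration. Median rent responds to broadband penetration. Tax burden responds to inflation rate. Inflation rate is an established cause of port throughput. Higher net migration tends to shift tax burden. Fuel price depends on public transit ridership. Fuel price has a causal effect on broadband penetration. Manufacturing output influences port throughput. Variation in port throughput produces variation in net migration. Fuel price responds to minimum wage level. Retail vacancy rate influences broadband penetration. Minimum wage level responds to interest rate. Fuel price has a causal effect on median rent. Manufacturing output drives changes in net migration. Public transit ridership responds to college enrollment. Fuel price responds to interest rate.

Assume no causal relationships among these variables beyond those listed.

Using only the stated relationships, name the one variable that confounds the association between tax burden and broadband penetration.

Manufacturing output has a causal path to tax burden (manufacturing output → net migration → tax burden) and a separate causal path to broadband penetration (manufacturing output → fuel price → broadband penetration), so it is a common cause of both.
No stated relationship gives tax burden a causal route to broadband penetration, so the correlation is explained by the shared upstream cause rather than a direct effect.

manufacturing output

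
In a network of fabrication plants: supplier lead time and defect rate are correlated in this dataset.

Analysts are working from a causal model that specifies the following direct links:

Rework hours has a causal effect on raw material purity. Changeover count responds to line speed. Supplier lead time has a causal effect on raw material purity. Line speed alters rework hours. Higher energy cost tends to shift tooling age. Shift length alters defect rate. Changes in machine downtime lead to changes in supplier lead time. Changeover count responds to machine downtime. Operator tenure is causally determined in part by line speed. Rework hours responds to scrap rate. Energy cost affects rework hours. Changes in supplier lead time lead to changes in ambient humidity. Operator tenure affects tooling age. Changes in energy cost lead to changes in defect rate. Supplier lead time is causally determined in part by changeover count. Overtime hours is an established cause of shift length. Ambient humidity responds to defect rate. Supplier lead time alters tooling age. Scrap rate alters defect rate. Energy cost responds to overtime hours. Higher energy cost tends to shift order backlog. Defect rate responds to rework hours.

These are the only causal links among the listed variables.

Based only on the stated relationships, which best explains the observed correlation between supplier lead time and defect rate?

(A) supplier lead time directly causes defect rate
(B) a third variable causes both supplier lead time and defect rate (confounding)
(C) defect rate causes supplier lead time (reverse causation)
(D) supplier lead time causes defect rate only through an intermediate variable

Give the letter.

B

Line speed causes supplier lead time (line speed → changeover count → supplier lead time) and defect rate (line speed → rework hours → defect rate) — a common cause creating the correlation.
There is no stated path from supplier lead time to defect rate or from defect rate to supplier lead time, so neither direct nor reverse causation applies.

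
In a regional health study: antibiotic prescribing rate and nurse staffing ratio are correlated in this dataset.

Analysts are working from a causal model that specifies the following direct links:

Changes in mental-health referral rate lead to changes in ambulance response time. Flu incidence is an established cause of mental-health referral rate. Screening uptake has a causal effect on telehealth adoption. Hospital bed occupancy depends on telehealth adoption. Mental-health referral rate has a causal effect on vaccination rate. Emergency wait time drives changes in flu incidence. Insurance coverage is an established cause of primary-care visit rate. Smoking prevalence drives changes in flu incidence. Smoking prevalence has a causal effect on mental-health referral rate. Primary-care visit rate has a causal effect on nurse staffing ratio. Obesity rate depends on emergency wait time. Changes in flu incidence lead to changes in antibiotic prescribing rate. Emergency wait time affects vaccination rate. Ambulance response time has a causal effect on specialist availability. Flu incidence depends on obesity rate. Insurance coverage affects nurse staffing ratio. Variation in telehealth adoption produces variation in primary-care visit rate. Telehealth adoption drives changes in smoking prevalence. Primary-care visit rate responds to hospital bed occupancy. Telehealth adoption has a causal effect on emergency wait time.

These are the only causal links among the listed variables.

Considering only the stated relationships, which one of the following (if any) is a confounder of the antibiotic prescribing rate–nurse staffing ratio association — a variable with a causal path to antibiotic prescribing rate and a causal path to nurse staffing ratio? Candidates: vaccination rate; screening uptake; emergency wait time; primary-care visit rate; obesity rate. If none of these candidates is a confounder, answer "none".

Screening uptake causes antibiotic prescribing rate (screening uptake → telehealth adoption → smoking prevalence → flu incidence → antibiotic prescribing rate) and also causes nurse staffing ratio (screening uptake → telehealth adoption → primary-care visit rate → nurse staffing ratio); it is a common cause of both.
Each of the other candidates lacks a causal path to at least one of antibiotic prescribing rate and nurse staffing ratio, so they do not confound the relationship.

screening uptake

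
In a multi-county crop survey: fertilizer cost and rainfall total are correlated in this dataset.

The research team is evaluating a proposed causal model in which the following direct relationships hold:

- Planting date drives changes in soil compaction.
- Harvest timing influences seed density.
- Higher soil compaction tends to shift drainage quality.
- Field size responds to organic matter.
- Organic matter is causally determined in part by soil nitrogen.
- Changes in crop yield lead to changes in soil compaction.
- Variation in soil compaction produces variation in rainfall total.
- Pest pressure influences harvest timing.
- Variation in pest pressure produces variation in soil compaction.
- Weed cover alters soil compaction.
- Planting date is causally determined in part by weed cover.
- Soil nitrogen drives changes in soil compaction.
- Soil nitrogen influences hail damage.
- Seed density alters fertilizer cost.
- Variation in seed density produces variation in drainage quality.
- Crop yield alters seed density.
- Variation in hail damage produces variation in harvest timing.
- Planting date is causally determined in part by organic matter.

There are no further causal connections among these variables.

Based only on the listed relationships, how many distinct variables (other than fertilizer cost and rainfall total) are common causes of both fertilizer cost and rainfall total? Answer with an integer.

3

The common causes are: crop yield (to fertilizer cost via crop yield → seed density → fertilizer cost; to rainfall total via crop yield → soil compaction → rainfall total); pest pressure (to fertilizer cost via pest pressure → harvest timing → seed density → fertilizer cost; to rainfall total via pest pressure → soil compaction → rainfall total); soil nitrogen (to fertilizer cost via soil nitrogen → hail damage → harvest timing → seed density → fertilizer cost; to rainfall total via soil nitrogen → soil compaction → rainfall total).
Every other variable lacks a causal path to at least one of fertilizer cost and rainfall total.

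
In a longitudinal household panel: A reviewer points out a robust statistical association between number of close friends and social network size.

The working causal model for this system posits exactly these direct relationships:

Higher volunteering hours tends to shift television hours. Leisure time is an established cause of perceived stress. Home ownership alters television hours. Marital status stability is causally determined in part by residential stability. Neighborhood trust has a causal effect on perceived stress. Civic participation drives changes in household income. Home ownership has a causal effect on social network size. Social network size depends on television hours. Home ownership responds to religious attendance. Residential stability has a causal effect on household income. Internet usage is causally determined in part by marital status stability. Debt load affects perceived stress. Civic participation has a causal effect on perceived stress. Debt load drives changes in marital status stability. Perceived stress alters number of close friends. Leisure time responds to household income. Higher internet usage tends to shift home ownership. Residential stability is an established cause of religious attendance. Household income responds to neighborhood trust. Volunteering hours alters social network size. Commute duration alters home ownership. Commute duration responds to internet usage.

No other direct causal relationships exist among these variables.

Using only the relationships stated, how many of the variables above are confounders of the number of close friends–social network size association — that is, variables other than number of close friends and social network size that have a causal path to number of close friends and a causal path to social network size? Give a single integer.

The common causes are: debt load (to number of close friends via debt load → perceived stress → number of close friends; to social network size via debt load → marital status stability → internet usage → home ownership → social network size); residential stability (to number of close friends via residential stability → household income → leisure time → perceived stress → number of close friends; to social network size via residential stability → religious attendance → home ownership → social network size).
Every other variable lacks a causal path to at least one of number of close friends and social network size.

2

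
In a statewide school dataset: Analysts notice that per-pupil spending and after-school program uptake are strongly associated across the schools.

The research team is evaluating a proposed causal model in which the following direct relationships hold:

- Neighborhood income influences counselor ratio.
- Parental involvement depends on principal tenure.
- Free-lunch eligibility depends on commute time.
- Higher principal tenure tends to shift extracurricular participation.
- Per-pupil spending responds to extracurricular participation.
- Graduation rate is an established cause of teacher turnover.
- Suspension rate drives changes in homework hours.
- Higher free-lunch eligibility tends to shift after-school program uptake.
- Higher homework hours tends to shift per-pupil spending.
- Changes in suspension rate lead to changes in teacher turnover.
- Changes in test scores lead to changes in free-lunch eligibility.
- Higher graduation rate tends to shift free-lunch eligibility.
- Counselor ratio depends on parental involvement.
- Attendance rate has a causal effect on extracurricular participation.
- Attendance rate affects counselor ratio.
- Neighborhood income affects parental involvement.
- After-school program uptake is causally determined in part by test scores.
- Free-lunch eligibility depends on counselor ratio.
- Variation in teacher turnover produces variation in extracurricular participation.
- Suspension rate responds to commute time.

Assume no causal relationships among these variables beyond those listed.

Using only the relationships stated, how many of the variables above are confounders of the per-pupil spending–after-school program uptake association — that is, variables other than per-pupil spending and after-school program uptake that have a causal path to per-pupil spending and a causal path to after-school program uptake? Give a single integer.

4

The common causes are: attendance rate (to per-pupil spending via attendance rate → extracurricular participation → per-pupil spending; to after-school program uptake via attendance rate → counselor ratio → free-lunch eligibility → after-school program uptake); commute time (to per-pupil spending via commute time → suspension rate → homework hours → per-pupil spending; to after-school program uptake via commute time → free-lunch eligibility → after-school program uptake); graduation rate (to per-pupil spending via graduation rate → teacher turnover → extracurricular participation → per-pupil spending; to after-school program uptake via graduation rate → free-lunch eligibility → after-school program uptake); principal tenure (to per-pupil spending via principal tenure → extracurricular participation → per-pupil spending; to after-school program uptake via principal tenure → parental involvement → counselor ratio → free-lunch eligibility → after-school program uptake).
Every other variable lacks a causal path to at least one of per-pupil spending and after-school program uptake.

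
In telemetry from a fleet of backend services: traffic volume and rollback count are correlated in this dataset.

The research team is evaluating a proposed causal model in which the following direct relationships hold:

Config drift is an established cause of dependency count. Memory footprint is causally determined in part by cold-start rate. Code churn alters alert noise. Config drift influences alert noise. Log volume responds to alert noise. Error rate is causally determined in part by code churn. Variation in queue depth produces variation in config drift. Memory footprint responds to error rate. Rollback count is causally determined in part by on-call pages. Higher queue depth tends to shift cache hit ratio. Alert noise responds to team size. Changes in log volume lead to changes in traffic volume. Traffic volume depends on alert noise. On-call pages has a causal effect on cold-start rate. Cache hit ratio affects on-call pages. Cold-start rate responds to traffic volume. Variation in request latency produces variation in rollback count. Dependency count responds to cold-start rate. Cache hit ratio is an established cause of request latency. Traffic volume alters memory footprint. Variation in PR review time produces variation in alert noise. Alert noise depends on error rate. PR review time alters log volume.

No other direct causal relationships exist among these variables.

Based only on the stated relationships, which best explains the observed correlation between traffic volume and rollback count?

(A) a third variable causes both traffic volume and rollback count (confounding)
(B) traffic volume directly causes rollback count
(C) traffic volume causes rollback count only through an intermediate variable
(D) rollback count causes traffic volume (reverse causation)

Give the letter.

Queue depth causes traffic volume (queue depth → config drift → alert noise → traffic volume) and rollback count (queue depth → cache hit ratio → request latency → rollback count) — a common cause creating the correlation.
There is no stated path from traffic volume to rollback count or from rollback count to traffic volume, so neither direct nor reverse causation applies.

A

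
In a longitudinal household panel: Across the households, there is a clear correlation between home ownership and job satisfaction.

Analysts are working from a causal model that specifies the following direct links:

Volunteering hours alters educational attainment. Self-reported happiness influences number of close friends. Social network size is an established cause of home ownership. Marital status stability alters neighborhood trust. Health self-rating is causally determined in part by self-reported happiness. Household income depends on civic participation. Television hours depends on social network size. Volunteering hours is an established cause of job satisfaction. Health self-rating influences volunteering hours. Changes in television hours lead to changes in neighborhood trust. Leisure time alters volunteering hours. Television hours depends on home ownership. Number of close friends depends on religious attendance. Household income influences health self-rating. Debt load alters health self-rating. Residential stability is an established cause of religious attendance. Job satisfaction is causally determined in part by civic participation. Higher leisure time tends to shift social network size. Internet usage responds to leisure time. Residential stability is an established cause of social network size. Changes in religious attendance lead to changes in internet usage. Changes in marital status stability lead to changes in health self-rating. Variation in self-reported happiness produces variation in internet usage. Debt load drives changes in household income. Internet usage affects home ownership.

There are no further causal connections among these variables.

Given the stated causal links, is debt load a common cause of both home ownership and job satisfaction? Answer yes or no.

no

Debt load has no stated causal path to home ownership. A confounder must cause both variables, so debt load does not qualify.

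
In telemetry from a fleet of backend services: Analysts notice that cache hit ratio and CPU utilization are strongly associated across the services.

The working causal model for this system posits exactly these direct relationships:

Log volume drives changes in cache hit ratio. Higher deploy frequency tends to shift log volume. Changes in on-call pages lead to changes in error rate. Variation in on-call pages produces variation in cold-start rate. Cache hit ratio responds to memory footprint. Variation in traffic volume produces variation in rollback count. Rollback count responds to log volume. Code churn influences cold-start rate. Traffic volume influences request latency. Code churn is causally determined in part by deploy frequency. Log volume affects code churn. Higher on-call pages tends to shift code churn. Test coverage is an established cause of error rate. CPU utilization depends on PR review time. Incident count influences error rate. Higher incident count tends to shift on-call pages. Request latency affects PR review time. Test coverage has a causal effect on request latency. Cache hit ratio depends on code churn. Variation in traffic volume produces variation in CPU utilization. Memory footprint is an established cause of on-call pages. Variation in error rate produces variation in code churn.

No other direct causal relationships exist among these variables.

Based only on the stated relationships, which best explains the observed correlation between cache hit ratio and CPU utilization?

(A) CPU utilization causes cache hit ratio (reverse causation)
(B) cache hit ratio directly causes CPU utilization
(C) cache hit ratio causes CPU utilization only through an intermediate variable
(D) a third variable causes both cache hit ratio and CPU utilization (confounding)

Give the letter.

Test coverage causes cache hit ratio (test coverage → error rate → code churn → cache hit ratio) and CPU utilization (test coverage → request latency → PR review time → CPU utilization) — a common cause creating the correlation.
There is no stated path from cache hit ratio to CPU utilization or from CPU utilization to cache hit ratio, so neither direct nor reverse causation applies.

D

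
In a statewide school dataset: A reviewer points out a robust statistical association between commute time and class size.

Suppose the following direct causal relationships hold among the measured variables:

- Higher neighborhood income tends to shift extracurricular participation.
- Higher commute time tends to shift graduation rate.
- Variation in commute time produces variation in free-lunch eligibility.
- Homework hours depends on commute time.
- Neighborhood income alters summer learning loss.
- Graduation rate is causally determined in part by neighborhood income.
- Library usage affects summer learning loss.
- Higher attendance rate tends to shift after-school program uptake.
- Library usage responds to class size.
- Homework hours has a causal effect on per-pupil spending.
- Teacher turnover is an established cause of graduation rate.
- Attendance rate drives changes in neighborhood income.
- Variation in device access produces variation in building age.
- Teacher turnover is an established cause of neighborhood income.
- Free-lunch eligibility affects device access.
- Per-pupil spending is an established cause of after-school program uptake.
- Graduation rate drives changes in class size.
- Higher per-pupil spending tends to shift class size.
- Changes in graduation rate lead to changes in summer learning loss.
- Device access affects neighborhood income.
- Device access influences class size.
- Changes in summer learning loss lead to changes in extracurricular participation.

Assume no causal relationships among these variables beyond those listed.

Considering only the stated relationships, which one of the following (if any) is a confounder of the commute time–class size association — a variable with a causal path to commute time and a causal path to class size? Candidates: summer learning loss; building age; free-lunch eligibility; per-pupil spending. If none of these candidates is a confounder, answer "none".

None of the listed candidates has causal paths to both commute time and class size in the stated relationships, so none is a common cause.

none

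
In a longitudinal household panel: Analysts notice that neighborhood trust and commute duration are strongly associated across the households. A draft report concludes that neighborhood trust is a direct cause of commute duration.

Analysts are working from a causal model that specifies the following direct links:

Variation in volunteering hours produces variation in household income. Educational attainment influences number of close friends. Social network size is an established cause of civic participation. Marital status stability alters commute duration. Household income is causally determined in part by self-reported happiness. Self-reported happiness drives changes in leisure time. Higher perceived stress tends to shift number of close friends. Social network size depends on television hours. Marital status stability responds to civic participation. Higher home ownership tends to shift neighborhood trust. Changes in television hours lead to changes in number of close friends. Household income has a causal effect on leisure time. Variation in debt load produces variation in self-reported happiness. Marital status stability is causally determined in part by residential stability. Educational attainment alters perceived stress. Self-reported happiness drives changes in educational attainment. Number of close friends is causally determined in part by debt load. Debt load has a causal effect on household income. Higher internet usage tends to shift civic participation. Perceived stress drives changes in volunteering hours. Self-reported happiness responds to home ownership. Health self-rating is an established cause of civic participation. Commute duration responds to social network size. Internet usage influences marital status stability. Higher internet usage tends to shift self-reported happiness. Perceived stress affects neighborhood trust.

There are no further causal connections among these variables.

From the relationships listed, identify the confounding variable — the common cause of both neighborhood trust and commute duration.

internet usage

Internet usage has a causal path to neighborhood trust (internet usage → self-reported happiness → educational attainment → perceived stress → neighborhood trust) and a separate causal path to commute duration (internet usage → marital status stability → commute duration), so it is a common cause of both.
No stated relationship gives neighborhood trust a causal route to commute duration, so the correlation is explained by the shared upstream cause rather than a direct effect.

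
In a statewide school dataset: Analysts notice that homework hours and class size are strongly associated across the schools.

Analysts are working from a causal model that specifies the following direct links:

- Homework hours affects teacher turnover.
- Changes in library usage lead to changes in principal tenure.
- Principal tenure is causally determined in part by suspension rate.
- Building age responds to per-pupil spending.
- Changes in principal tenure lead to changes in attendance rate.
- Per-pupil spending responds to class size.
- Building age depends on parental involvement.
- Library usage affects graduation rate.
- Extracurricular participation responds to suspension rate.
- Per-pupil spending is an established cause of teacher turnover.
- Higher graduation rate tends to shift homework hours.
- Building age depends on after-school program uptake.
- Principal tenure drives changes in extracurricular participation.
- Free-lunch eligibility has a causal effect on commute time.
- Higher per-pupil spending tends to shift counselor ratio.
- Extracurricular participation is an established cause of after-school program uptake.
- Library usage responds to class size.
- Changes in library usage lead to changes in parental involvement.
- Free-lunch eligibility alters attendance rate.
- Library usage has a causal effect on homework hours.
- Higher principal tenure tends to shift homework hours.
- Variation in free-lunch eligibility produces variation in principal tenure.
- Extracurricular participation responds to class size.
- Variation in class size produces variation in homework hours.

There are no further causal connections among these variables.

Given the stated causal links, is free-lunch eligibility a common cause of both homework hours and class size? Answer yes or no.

no

Free-lunch eligibility has no stated causal path to class size. A confounder must cause both variables, so free-lunch eligibility does not qualify.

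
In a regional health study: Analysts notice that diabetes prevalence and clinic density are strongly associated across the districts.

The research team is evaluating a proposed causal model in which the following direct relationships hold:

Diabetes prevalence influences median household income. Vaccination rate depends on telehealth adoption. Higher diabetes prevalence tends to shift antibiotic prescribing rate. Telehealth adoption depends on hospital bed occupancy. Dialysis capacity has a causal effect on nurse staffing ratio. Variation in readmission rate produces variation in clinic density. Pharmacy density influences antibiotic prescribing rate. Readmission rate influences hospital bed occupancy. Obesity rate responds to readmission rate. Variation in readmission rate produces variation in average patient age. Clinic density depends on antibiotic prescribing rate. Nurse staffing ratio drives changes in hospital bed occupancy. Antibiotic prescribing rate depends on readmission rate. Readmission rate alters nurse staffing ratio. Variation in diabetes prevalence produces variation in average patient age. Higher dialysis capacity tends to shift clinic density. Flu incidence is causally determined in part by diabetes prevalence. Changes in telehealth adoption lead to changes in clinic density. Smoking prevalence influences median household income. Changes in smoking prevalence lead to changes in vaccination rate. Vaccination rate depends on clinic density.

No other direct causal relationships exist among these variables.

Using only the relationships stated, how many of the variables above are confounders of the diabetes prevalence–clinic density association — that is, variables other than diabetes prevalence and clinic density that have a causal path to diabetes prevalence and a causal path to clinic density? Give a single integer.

0

No listed variable has a causal path to both diabetes prevalence and clinic density, so there are no common causes.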